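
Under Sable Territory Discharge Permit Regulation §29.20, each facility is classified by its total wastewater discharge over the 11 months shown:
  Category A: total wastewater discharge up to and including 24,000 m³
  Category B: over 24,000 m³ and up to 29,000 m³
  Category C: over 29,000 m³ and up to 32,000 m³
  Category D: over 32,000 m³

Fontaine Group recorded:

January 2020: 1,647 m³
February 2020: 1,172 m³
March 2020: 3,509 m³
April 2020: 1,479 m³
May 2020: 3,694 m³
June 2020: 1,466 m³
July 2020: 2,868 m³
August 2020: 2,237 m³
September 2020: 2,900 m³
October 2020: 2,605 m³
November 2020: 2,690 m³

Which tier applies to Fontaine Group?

Total wastewater discharge: 1,647 m³ + 1,172 m³ + 3,509 m³ + 1,479 m³ + 3,694 m³ + 1,466 m³ + 2,868 m³ + 2,237 m³ + 2,900 m³ + 2,605 m³ + 2,690 m³ = 26,267 m³.
24,000 m³ < 26,267 m³ ≤ 29,000 m³, so Category B applies.

Category B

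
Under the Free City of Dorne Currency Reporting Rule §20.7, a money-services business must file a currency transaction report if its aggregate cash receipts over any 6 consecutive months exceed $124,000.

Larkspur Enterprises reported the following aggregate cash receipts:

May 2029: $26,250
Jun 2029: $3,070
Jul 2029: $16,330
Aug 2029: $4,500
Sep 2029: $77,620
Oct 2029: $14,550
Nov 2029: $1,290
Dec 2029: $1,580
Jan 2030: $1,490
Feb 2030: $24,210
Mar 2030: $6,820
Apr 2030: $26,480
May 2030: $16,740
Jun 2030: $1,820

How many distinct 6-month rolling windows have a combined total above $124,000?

May 2029–Oct 2029: $26,250 + $3,070 + $16,330 + $4,500 + $77,620 + $14,550 = $142,320 (over)
Jun 2029–Nov 2029: $3,070 + $16,330 + $4,500 + $77,620 + $14,550 + $1,290 = $117,360 (under)
Jul 2029–Dec 2029: $16,330 + $4,500 + $77,620 + $14,550 + $1,290 + $1,580 = $115,870 (under)
Aug 2029–Jan 2030: $4,500 + $77,620 + $14,550 + $1,290 + $1,580 + $1,490 = $101,030 (under)
Sep 2029–Feb 2030: $77,620 + $14,550 + $1,290 + $1,580 + $1,490 + $24,210 = $120,740 (under)
Oct 2029–Mar 2030: $14,550 + $1,290 + $1,580 + $1,490 + $24,210 + $6,820 = $49,940 (under)
Nov 2029–Apr 2030: $1,290 + $1,580 + $1,490 + $24,210 + $6,820 + $26,480 = $61,870 (under)
Dec 2029–May 2030: $1,580 + $1,490 + $24,210 + $6,820 + $26,480 + $16,740 = $77,320 (under)
Jan 2030–Jun 2030: $1,490 + $24,210 + $6,820 + $26,480 + $16,740 + $1,820 = $77,560 (under)
1 window exceeds the threshold.

1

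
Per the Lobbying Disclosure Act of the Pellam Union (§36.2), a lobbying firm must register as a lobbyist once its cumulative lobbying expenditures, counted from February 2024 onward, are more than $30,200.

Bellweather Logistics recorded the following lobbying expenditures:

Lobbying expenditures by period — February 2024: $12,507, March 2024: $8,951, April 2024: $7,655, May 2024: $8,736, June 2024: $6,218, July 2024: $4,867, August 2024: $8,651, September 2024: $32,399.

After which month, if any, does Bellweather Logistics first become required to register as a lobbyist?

Through February 2024: $12,507
Through March 2024: $21,458
Through April 2024: $29,113
Through May 2024: $37,849 ← exceeds threshold

May 2024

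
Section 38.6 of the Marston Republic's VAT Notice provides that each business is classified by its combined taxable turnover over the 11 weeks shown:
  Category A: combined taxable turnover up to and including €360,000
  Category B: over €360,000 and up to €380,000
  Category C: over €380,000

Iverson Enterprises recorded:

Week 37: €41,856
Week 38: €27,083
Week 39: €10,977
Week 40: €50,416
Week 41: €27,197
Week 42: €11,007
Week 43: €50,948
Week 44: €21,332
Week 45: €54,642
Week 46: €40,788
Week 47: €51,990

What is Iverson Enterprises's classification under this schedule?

Combined taxable turnover: €41,856 + €27,083 + €10,977 + €50,416 + €27,197 + €11,007 + €50,948 + €21,332 + €54,642 + €40,788 + €51,990 = €388,236.
€388,236 > €380,000, so Category C applies.

Category C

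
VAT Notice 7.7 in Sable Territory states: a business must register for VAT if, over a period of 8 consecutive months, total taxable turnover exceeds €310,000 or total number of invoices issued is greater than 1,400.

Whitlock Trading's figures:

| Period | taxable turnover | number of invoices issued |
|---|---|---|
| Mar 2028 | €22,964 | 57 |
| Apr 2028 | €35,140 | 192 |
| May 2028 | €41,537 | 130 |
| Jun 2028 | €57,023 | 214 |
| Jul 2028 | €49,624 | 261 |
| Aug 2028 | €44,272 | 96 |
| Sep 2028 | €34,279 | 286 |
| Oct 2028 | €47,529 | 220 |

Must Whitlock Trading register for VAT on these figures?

Total taxable turnover: €22,964 + €35,140 + €41,537 + €57,023 + €49,624 + €44,272 + €34,279 + €47,529 = €332,368 (> €310,000).
Total number of invoices issued: 57 + 192 + 130 + 214 + 261 + 96 + 286 + 220 = 1,456 (> 1,400).
The test is 'or': at least one threshold is exceeded.

Yes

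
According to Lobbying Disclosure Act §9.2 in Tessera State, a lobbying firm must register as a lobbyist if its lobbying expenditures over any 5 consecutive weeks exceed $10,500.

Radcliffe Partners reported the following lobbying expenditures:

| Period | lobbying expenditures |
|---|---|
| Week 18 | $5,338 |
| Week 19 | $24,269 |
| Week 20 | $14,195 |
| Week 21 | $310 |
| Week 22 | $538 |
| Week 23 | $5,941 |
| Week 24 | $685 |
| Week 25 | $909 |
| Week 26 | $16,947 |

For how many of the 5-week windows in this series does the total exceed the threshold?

Week 18–Week 22: $5,338 + $24,269 + $14,195 + $310 + $538 = $44,650 (over)
Week 19–Week 23: $24,269 + $14,195 + $310 + $538 + $5,941 = $45,253 (over)
Week 20–Week 24: $14,195 + $310 + $538 + $5,941 + $685 = $21,669 (over)
Week 21–Week 25: $310 + $538 + $5,941 + $685 + $909 = $8,383 (under)
Week 22–Week 26: $538 + $5,941 + $685 + $909 + $16,947 = $25,020 (over)
4 windows exceed the threshold.

4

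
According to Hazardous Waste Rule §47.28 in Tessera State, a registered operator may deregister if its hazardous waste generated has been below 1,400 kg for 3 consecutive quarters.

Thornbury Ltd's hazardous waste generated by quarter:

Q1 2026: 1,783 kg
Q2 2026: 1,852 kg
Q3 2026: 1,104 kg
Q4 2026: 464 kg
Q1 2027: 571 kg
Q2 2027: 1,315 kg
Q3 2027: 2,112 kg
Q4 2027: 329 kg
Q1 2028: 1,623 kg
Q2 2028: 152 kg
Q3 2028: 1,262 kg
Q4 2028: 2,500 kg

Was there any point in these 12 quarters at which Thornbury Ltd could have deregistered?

Yes

Quarters below 1,400 kg: Q3 2026, Q4 2026, Q1 2027, Q2 2027, Q4 2027, Q2 2028, Q3 2028.
Longest run of consecutive quarters below the threshold: 4.
4 ≥ 3, so Thornbury Ltd became eligible.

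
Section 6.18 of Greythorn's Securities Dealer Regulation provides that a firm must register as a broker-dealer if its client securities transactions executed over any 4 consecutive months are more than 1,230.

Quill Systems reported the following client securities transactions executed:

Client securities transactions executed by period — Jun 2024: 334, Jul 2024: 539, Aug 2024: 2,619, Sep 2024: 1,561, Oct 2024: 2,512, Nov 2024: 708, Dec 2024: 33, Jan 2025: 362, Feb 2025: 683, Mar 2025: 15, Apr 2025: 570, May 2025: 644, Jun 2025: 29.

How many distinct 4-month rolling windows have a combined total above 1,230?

9

Jun 2024–Sep 2024: 334 + 539 + 2,619 + 1,561 = 5,053 (over)
Jul 2024–Oct 2024: 539 + 2,619 + 1,561 + 2,512 = 7,231 (over)
Aug 2024–Nov 2024: 2,619 + 1,561 + 2,512 + 708 = 7,400 (over)
Sep 2024–Dec 2024: 1,561 + 2,512 + 708 + 33 = 4,814 (over)
Oct 2024–Jan 2025: 2,512 + 708 + 33 + 362 = 3,615 (over)
Nov 2024–Feb 2025: 708 + 33 + 362 + 683 = 1,786 (over)
Dec 2024–Mar 2025: 33 + 362 + 683 + 15 = 1,093 (under)
Jan 2025–Apr 2025: 362 + 683 + 15 + 570 = 1,630 (over)
Feb 2025–May 2025: 683 + 15 + 570 + 644 = 1,912 (over)
Mar 2025–Jun 2025: 15 + 570 + 644 + 29 = 1,258 (over)
9 windows exceed the threshold.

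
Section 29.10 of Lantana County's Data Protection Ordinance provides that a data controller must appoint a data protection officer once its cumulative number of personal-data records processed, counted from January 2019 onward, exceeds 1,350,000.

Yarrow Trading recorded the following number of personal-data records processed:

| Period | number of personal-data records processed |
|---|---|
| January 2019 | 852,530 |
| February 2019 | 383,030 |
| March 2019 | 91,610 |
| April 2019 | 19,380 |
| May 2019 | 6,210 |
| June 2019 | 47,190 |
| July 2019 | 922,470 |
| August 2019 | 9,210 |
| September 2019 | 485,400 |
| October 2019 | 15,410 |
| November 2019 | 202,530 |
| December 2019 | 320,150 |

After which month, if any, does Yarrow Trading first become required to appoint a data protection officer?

May 2019

Through January 2019: 852,530
Through February 2019: 1,235,560
Through March 2019: 1,327,170
Through April 2019: 1,346,550
Through May 2019: 1,352,760 ← exceeds threshold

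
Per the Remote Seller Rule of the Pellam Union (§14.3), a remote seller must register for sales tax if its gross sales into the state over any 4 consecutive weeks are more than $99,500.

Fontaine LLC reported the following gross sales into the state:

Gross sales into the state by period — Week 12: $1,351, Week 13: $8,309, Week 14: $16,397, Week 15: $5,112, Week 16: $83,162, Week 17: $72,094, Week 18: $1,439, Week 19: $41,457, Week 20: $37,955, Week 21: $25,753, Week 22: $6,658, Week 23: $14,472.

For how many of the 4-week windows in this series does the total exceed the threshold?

Week 12–Week 15: $1,351 + $8,309 + $16,397 + $5,112 = $31,169 (under)
Week 13–Week 16: $8,309 + $16,397 + $5,112 + $83,162 = $112,980 (over)
Week 14–Week 17: $16,397 + $5,112 + $83,162 + $72,094 = $176,765 (over)
Week 15–Week 18: $5,112 + $83,162 + $72,094 + $1,439 = $161,807 (over)
Week 16–Week 19: $83,162 + $72,094 + $1,439 + $41,457 = $198,152 (over)
Week 17–Week 20: $72,094 + $1,439 + $41,457 + $37,955 = $152,945 (over)
Week 18–Week 21: $1,439 + $41,457 + $37,955 + $25,753 = $106,604 (over)
Week 19–Week 22: $41,457 + $37,955 + $25,753 + $6,658 = $111,823 (over)
Week 20–Week 23: $37,955 + $25,753 + $6,658 + $14,472 = $84,838 (under)
7 windows exceed the threshold.

7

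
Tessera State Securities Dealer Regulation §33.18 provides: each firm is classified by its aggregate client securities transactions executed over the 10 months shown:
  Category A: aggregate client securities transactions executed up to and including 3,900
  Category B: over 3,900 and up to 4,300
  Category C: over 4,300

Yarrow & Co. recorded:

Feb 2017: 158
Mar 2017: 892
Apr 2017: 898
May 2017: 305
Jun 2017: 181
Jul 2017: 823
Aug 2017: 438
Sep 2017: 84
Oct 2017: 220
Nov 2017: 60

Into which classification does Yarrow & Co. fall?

Category B

Aggregate client securities transactions executed: 158 + 892 + 898 + 305 + 181 + 823 + 438 + 84 + 220 + 60 = 4,059.
3,900 < 4,059 ≤ 4,300, so Category B applies.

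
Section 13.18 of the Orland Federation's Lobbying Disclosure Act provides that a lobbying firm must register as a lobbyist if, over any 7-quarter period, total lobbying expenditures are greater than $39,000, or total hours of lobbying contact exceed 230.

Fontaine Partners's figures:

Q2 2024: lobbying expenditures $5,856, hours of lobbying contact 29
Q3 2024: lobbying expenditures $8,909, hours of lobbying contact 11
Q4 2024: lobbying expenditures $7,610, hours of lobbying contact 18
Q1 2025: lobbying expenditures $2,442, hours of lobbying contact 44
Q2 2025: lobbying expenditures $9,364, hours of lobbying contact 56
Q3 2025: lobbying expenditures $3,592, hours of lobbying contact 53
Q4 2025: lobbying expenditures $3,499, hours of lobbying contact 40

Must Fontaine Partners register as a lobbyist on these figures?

Yes

Total lobbying expenditures: $5,856 + $8,909 + $7,610 + $2,442 + $9,364 + $3,592 + $3,499 = $41,272 (> $39,000).
Total hours of lobbying contact: 29 + 11 + 18 + 44 + 56 + 53 + 40 = 251 (> 230).
The test is 'or': at least one threshold is exceeded.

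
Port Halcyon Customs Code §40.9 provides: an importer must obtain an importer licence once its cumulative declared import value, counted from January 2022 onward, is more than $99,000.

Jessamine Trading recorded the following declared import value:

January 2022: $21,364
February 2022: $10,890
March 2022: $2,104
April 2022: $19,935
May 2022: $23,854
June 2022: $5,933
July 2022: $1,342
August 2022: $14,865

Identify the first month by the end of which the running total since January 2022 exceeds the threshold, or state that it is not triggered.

Through January 2022: $21,364
Through February 2022: $32,254
Through March 2022: $34,358
Through April 2022: $54,293
Through May 2022: $78,147
Through June 2022: $84,080
Through July 2022: $85,422
Through August 2022: $100,287 ← exceeds threshold

August 2022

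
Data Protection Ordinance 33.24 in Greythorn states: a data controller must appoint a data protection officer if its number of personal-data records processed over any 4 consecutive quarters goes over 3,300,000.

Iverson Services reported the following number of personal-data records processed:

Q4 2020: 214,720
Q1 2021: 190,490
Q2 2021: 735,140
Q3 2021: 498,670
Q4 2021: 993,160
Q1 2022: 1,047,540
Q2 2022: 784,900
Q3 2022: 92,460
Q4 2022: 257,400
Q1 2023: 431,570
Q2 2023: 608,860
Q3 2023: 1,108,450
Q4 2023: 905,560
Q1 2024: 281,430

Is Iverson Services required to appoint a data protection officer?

Yes

Q4 2020–Q3 2021: 214,720 + 190,490 + 735,140 + 498,670 = 1,639,020 (under)
Q1 2021–Q4 2021: 190,490 + 735,140 + 498,670 + 993,160 = 2,417,460 (under)
Q2 2021–Q1 2022: 735,140 + 498,670 + 993,160 + 1,047,540 = 3,274,510 (under)
Q3 2021–Q2 2022: 498,670 + 993,160 + 1,047,540 + 784,900 = 3,324,270 (over)
Q4 2021–Q3 2022: 993,160 + 1,047,540 + 784,900 + 92,460 = 2,918,060 (under)
Q1 2022–Q4 2022: 1,047,540 + 784,900 + 92,460 + 257,400 = 2,182,300 (under)
Q2 2022–Q1 2023: 784,900 + 92,460 + 257,400 + 431,570 = 1,566,330 (under)
Q3 2022–Q2 2023: 92,460 + 257,400 + 431,570 + 608,860 = 1,390,290 (under)
Q4 2022–Q3 2023: 257,400 + 431,570 + 608,860 + 1,108,450 = 2,406,280 (under)
Q1 2023–Q4 2023: 431,570 + 608,860 + 1,108,450 + 905,560 = 3,054,440 (under)
Q2 2023–Q1 2024: 608,860 + 1,108,450 + 905,560 + 281,430 = 2,904,300 (under)
At least one window exceeds 3,300,000.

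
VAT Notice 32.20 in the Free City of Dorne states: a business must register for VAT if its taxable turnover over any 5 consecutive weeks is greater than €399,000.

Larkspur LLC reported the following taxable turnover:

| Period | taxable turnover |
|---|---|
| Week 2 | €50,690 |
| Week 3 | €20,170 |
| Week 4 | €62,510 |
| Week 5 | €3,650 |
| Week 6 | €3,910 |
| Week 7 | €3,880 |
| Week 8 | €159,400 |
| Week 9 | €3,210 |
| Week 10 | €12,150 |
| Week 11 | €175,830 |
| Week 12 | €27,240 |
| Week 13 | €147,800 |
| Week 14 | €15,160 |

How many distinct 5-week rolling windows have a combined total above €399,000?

0

Week 2–Week 6: €50,690 + €20,170 + €62,510 + €3,650 + €3,910 = €140,930 (under)
Week 3–Week 7: €20,170 + €62,510 + €3,650 + €3,910 + €3,880 = €94,120 (under)
Week 4–Week 8: €62,510 + €3,650 + €3,910 + €3,880 + €159,400 = €233,350 (under)
Week 5–Week 9: €3,650 + €3,910 + €3,880 + €159,400 + €3,210 = €174,050 (under)
Week 6–Week 10: €3,910 + €3,880 + €159,400 + €3,210 + €12,150 = €182,550 (under)
Week 7–Week 11: €3,880 + €159,400 + €3,210 + €12,150 + €175,830 = €354,470 (under)
Week 8–Week 12: €159,400 + €3,210 + €12,150 + €175,830 + €27,240 = €377,830 (under)
Week 9–Week 13: €3,210 + €12,150 + €175,830 + €27,240 + €147,800 = €366,230 (under)
Week 10–Week 14: €12,150 + €175,830 + €27,240 + €147,800 + €15,160 = €378,180 (under)
0 windows exceed the threshold.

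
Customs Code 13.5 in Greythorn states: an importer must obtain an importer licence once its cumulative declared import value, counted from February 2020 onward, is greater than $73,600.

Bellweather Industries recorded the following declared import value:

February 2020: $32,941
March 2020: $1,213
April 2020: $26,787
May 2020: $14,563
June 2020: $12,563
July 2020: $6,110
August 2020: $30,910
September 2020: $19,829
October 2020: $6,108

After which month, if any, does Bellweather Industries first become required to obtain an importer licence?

May 2020

Through February 2020: $32,941
Through March 2020: $34,154
Through April 2020: $60,941
Through May 2020: $75,504 ← exceeds threshold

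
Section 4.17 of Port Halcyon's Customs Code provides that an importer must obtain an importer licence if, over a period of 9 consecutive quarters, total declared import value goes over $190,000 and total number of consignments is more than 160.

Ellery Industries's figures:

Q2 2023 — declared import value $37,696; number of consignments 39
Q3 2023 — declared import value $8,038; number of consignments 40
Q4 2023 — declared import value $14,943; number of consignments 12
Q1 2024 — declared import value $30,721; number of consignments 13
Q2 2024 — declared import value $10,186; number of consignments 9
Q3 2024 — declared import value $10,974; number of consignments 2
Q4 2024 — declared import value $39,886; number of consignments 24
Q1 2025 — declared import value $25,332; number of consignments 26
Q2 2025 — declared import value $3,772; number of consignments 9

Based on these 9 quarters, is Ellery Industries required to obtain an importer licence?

Total declared import value: $37,696 + $8,038 + $14,943 + $30,721 + $10,186 + $10,974 + $39,886 + $25,332 + $3,772 = $181,548 (≤ $190,000).
Total number of consignments: 39 + 40 + 12 + 13 + 9 + 2 + 24 + 26 + 9 = 174 (> 160).
The test is 'and': the rule requires both, and at least one is not exceeded.

No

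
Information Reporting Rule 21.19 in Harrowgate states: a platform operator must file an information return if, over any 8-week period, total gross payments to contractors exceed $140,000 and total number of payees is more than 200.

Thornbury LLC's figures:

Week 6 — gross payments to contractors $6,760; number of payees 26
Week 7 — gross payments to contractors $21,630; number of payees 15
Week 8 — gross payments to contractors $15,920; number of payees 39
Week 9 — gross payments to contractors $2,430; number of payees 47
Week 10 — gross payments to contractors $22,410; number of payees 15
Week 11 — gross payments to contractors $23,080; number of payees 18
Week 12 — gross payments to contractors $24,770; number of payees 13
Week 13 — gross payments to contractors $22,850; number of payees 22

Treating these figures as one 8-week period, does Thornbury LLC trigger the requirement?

Total gross payments to contractors: $6,760 + $21,630 + $15,920 + $2,430 + $22,410 + $23,080 + $24,770 + $22,850 = $139,850 (≤ $140,000).
Total number of payees: 26 + 15 + 39 + 47 + 15 + 18 + 13 + 22 = 195 (≤ 200).
The test is 'and': the rule requires both, and at least one is not exceeded.

No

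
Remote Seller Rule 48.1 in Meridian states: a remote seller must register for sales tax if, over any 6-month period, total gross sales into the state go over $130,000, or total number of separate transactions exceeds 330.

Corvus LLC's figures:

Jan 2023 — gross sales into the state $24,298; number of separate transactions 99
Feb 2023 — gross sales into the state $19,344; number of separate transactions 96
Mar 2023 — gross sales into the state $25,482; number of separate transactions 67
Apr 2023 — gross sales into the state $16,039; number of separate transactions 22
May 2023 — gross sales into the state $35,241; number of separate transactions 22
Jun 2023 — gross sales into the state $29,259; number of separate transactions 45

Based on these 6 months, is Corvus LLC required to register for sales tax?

Total gross sales into the state: $24,298 + $19,344 + $25,482 + $16,039 + $35,241 + $29,259 = $149,663 (> $130,000).
Total number of separate transactions: 99 + 96 + 67 + 22 + 22 + 45 = 351 (> 330).
The test is 'or': at least one threshold is exceeded.

Yes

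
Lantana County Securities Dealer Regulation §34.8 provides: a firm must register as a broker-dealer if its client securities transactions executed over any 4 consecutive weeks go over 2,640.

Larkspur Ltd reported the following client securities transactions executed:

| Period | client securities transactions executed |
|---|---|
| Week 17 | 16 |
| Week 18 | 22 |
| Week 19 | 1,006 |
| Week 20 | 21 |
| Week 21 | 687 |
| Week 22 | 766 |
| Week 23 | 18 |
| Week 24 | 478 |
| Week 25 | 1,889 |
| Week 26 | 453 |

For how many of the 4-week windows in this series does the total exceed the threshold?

2

Week 17–Week 20: 16 + 22 + 1,006 + 21 = 1,065 (under)
Week 18–Week 21: 22 + 1,006 + 21 + 687 = 1,736 (under)
Week 19–Week 22: 1,006 + 21 + 687 + 766 = 2,480 (under)
Week 20–Week 23: 21 + 687 + 766 + 18 = 1,492 (under)
Week 21–Week 24: 687 + 766 + 18 + 478 = 1,949 (under)
Week 22–Week 25: 766 + 18 + 478 + 1,889 = 3,151 (over)
Week 23–Week 26: 18 + 478 + 1,889 + 453 = 2,838 (over)
2 windows exceed the threshold.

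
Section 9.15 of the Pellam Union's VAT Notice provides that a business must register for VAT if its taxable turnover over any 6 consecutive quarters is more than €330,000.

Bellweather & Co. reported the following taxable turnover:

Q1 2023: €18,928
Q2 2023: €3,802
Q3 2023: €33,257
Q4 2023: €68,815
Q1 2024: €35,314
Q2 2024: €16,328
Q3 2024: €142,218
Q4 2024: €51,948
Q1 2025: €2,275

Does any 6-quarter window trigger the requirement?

Q1 2023–Q2 2024: €18,928 + €3,802 + €33,257 + €68,815 + €35,314 + €16,328 = €176,444 (under)
Q2 2023–Q3 2024: €3,802 + €33,257 + €68,815 + €35,314 + €16,328 + €142,218 = €299,734 (under)
Q3 2023–Q4 2024: €33,257 + €68,815 + €35,314 + €16,328 + €142,218 + €51,948 = €347,880 (over)
Q4 2023–Q1 2025: €68,815 + €35,314 + €16,328 + €142,218 + €51,948 + €2,275 = €316,898 (under)
At least one window exceeds €330,000.

Yes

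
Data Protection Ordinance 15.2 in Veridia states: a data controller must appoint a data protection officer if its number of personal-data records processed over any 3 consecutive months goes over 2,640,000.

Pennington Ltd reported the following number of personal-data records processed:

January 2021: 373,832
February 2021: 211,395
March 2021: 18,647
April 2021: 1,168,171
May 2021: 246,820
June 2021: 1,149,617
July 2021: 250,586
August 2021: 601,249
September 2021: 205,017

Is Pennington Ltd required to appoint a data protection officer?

January 2021–March 2021: 373,832 + 211,395 + 18,647 = 603,874 (under)
February 2021–April 2021: 211,395 + 18,647 + 1,168,171 = 1,398,213 (under)
March 2021–May 2021: 18,647 + 1,168,171 + 246,820 = 1,433,638 (under)
April 2021–June 2021: 1,168,171 + 246,820 + 1,149,617 = 2,564,608 (under)
May 2021–July 2021: 246,820 + 1,149,617 + 250,586 = 1,647,023 (under)
June 2021–August 2021: 1,149,617 + 250,586 + 601,249 = 2,001,452 (under)
July 2021–September 2021: 250,586 + 601,249 + 205,017 = 1,056,852 (under)
No window exceeds 2,640,000.

No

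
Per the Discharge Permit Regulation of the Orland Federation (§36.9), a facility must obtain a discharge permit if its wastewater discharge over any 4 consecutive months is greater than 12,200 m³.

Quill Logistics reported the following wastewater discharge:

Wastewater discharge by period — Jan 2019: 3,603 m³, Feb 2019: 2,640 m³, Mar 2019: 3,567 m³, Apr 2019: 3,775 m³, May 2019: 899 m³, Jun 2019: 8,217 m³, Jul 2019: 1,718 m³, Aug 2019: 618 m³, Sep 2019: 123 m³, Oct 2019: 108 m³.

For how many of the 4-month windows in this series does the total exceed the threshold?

3

Jan 2019–Apr 2019: 3,603 m³ + 2,640 m³ + 3,567 m³ + 3,775 m³ = 13,585 m³ (over)
Feb 2019–May 2019: 2,640 m³ + 3,567 m³ + 3,775 m³ + 899 m³ = 10,881 m³ (under)
Mar 2019–Jun 2019: 3,567 m³ + 3,775 m³ + 899 m³ + 8,217 m³ = 16,458 m³ (over)
Apr 2019–Jul 2019: 3,775 m³ + 899 m³ + 8,217 m³ + 1,718 m³ = 14,609 m³ (over)
May 2019–Aug 2019: 899 m³ + 8,217 m³ + 1,718 m³ + 618 m³ = 11,452 m³ (under)
Jun 2019–Sep 2019: 8,217 m³ + 1,718 m³ + 618 m³ + 123 m³ = 10,676 m³ (under)
Jul 2019–Oct 2019: 1,718 m³ + 618 m³ + 123 m³ + 108 m³ = 2,567 m³ (under)
3 windows exceed the threshold.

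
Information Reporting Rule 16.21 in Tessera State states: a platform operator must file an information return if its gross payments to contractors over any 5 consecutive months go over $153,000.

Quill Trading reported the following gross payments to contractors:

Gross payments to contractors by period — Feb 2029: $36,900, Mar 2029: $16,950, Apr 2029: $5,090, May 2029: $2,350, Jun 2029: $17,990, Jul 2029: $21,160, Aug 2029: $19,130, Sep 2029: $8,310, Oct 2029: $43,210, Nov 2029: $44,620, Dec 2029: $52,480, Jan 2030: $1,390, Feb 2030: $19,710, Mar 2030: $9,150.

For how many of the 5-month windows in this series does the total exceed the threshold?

2

Feb 2029–Jun 2029: $36,900 + $16,950 + $5,090 + $2,350 + $17,990 = $79,280 (under)
Mar 2029–Jul 2029: $16,950 + $5,090 + $2,350 + $17,990 + $21,160 = $63,540 (under)
Apr 2029–Aug 2029: $5,090 + $2,350 + $17,990 + $21,160 + $19,130 = $65,720 (under)
May 2029–Sep 2029: $2,350 + $17,990 + $21,160 + $19,130 + $8,310 = $68,940 (under)
Jun 2029–Oct 2029: $17,990 + $21,160 + $19,130 + $8,310 + $43,210 = $109,800 (under)
Jul 2029–Nov 2029: $21,160 + $19,130 + $8,310 + $43,210 + $44,620 = $136,430 (under)
Aug 2029–Dec 2029: $19,130 + $8,310 + $43,210 + $44,620 + $52,480 = $167,750 (over)
Sep 2029–Jan 2030: $8,310 + $43,210 + $44,620 + $52,480 + $1,390 = $150,010 (under)
Oct 2029–Feb 2030: $43,210 + $44,620 + $52,480 + $1,390 + $19,710 = $161,410 (over)
Nov 2029–Mar 2030: $44,620 + $52,480 + $1,390 + $19,710 + $9,150 = $127,350 (under)
2 windows exceed the threshold.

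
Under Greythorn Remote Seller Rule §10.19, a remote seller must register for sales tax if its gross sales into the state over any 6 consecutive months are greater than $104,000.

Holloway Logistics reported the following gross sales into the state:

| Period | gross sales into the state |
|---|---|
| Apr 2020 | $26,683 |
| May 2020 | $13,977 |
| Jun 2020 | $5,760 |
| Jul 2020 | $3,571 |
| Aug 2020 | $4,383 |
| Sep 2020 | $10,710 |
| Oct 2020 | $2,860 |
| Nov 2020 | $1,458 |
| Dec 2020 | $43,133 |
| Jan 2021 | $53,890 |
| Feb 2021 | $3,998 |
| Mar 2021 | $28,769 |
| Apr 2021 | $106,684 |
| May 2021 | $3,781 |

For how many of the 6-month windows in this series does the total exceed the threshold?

5

Apr 2020–Sep 2020: $26,683 + $13,977 + $5,760 + $3,571 + $4,383 + $10,710 = $65,084 (under)
May 2020–Oct 2020: $13,977 + $5,760 + $3,571 + $4,383 + $10,710 + $2,860 = $41,261 (under)
Jun 2020–Nov 2020: $5,760 + $3,571 + $4,383 + $10,710 + $2,860 + $1,458 = $28,742 (under)
Jul 2020–Dec 2020: $3,571 + $4,383 + $10,710 + $2,860 + $1,458 + $43,133 = $66,115 (under)
Aug 2020–Jan 2021: $4,383 + $10,710 + $2,860 + $1,458 + $43,133 + $53,890 = $116,434 (over)
Sep 2020–Feb 2021: $10,710 + $2,860 + $1,458 + $43,133 + $53,890 + $3,998 = $116,049 (over)
Oct 2020–Mar 2021: $2,860 + $1,458 + $43,133 + $53,890 + $3,998 + $28,769 = $134,108 (over)
Nov 2020–Apr 2021: $1,458 + $43,133 + $53,890 + $3,998 + $28,769 + $106,684 = $237,932 (over)
Dec 2020–May 2021: $43,133 + $53,890 + $3,998 + $28,769 + $106,684 + $3,781 = $240,255 (over)
5 windows exceed the threshold.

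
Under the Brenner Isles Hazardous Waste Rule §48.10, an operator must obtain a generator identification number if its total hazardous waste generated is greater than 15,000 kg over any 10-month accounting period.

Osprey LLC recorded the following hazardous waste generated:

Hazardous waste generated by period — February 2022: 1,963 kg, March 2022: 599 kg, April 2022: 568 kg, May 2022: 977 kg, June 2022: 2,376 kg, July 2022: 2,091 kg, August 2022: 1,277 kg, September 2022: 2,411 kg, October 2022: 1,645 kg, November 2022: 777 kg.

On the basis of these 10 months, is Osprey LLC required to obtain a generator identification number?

No

Total hazardous waste generated: 1,963 kg + 599 kg + 568 kg + 977 kg + 2,376 kg + 2,091 kg + 1,277 kg + 2,411 kg + 1,645 kg + 777 kg = 14,684 kg.
14,684 kg ≤ 15,000 kg, so the threshold is not exceeded.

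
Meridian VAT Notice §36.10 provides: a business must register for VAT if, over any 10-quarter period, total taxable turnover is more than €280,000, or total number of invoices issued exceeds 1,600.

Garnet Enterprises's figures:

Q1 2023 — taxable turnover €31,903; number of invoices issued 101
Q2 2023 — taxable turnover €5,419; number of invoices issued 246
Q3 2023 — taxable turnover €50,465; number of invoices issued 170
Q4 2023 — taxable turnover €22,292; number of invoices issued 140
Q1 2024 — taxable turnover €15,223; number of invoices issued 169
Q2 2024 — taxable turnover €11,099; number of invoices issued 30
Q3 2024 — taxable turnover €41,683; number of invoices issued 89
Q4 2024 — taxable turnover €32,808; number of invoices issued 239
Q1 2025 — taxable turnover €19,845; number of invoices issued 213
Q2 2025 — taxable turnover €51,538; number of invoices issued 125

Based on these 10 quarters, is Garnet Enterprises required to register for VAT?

Yes

Total taxable turnover: €31,903 + €5,419 + €50,465 + €22,292 + €15,223 + €11,099 + €41,683 + €32,808 + €19,845 + €51,538 = €282,275 (> €280,000).
Total number of invoices issued: 101 + 246 + 170 + 140 + 169 + 30 + 89 + 239 + 213 + 125 = 1,522 (≤ 1,600).
The test is 'or': at least one threshold is exceeded.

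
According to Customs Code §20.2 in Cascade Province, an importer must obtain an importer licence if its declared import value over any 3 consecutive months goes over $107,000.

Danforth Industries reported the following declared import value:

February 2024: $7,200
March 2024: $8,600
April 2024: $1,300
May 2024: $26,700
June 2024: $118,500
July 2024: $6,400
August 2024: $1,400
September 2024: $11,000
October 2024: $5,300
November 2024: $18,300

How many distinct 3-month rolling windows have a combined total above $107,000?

3

February 2024–April 2024: $7,200 + $8,600 + $1,300 = $17,100 (under)
March 2024–May 2024: $8,600 + $1,300 + $26,700 = $36,600 (under)
April 2024–June 2024: $1,300 + $26,700 + $118,500 = $146,500 (over)
May 2024–July 2024: $26,700 + $118,500 + $6,400 = $151,600 (over)
June 2024–August 2024: $118,500 + $6,400 + $1,400 = $126,300 (over)
July 2024–September 2024: $6,400 + $1,400 + $11,000 = $18,800 (under)
August 2024–October 2024: $1,400 + $11,000 + $5,300 = $17,700 (under)
September 2024–November 2024: $11,000 + $5,300 + $18,300 = $34,600 (under)
3 windows exceed the threshold.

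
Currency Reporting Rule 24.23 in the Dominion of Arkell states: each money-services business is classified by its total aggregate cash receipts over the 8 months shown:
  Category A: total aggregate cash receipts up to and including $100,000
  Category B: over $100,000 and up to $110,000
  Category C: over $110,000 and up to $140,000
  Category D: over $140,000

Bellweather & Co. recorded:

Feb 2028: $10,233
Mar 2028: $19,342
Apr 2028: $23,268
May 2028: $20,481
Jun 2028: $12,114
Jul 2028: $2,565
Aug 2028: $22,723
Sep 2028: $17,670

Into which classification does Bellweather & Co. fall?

Total aggregate cash receipts: $10,233 + $19,342 + $23,268 + $20,481 + $12,114 + $2,565 + $22,723 + $17,670 = $128,396.
$110,000 < $128,396 ≤ $140,000, so Category C applies.

Category C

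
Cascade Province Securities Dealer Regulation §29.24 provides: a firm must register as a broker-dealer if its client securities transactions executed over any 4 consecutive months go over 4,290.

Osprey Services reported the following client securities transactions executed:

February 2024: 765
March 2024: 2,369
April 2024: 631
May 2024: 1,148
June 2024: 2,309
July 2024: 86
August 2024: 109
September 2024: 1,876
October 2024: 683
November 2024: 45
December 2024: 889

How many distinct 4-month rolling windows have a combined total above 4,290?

3

February 2024–May 2024: 765 + 2,369 + 631 + 1,148 = 4,913 (over)
March 2024–June 2024: 2,369 + 631 + 1,148 + 2,309 = 6,457 (over)
April 2024–July 2024: 631 + 1,148 + 2,309 + 86 = 4,174 (under)
May 2024–August 2024: 1,148 + 2,309 + 86 + 109 = 3,652 (under)
June 2024–September 2024: 2,309 + 86 + 109 + 1,876 = 4,380 (over)
July 2024–October 2024: 86 + 109 + 1,876 + 683 = 2,754 (under)
August 2024–November 2024: 109 + 1,876 + 683 + 45 = 2,713 (under)
September 2024–December 2024: 1,876 + 683 + 45 + 889 = 3,493 (under)
3 windows exceed the threshold.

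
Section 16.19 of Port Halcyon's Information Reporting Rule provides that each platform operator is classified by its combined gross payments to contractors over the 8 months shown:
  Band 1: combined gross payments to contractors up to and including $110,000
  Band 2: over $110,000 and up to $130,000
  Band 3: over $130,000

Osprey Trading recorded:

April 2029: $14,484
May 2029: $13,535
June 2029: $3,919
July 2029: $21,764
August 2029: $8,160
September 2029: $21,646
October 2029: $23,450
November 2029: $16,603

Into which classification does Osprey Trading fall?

Combined gross payments to contractors: $14,484 + $13,535 + $3,919 + $21,764 + $8,160 + $21,646 + $23,450 + $16,603 = $123,561.
$110,000 < $123,561 ≤ $130,000, so Band 2 applies.

Band 2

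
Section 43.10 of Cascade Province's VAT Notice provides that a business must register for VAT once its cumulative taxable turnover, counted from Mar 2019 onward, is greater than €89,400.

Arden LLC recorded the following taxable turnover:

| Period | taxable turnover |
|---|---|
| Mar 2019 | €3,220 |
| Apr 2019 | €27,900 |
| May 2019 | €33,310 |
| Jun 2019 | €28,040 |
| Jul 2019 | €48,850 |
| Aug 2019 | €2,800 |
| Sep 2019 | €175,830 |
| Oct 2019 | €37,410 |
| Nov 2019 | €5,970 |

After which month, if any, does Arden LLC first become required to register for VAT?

Jun 2019

Through Mar 2019: €3,220
Through Apr 2019: €31,120
Through May 2019: €64,430
Through Jun 2019: €92,470 ← exceeds threshold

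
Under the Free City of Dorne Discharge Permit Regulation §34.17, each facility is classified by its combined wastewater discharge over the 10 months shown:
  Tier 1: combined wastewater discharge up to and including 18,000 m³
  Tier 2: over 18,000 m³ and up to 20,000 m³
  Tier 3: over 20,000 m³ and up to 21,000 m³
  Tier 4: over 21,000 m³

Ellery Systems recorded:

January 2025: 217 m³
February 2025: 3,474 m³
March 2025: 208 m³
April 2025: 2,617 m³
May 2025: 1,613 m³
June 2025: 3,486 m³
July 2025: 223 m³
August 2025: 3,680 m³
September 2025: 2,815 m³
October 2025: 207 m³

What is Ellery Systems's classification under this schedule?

Combined wastewater discharge: 217 m³ + 3,474 m³ + 208 m³ + 2,617 m³ + 1,613 m³ + 3,486 m³ + 223 m³ + 3,680 m³ + 2,815 m³ + 207 m³ = 18,540 m³.
18,000 m³ < 18,540 m³ ≤ 20,000 m³, so Tier 2 applies.

Tier 2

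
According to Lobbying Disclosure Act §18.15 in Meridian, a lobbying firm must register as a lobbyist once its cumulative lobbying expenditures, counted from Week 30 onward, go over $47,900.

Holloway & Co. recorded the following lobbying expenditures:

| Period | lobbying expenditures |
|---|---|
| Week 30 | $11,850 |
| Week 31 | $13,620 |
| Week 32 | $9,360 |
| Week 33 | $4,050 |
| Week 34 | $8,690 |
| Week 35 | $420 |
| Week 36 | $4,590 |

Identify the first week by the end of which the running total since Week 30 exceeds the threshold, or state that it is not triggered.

Week 35

Through Week 30: $11,850
Through Week 31: $25,470
Through Week 32: $34,830
Through Week 33: $38,880
Through Week 34: $47,570
Through Week 35: $47,990 ← exceeds threshold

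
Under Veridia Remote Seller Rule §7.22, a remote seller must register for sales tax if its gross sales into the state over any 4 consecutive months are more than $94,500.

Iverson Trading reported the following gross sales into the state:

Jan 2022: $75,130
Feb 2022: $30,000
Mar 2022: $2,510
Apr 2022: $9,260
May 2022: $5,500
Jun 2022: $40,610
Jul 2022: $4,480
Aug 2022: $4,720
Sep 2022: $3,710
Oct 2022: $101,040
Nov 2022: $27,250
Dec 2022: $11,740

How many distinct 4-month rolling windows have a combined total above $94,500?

4

Jan 2022–Apr 2022: $75,130 + $30,000 + $2,510 + $9,260 = $116,900 (over)
Feb 2022–May 2022: $30,000 + $2,510 + $9,260 + $5,500 = $47,270 (under)
Mar 2022–Jun 2022: $2,510 + $9,260 + $5,500 + $40,610 = $57,880 (under)
Apr 2022–Jul 2022: $9,260 + $5,500 + $40,610 + $4,480 = $59,850 (under)
May 2022–Aug 2022: $5,500 + $40,610 + $4,480 + $4,720 = $55,310 (under)
Jun 2022–Sep 2022: $40,610 + $4,480 + $4,720 + $3,710 = $53,520 (under)
Jul 2022–Oct 2022: $4,480 + $4,720 + $3,710 + $101,040 = $113,950 (over)
Aug 2022–Nov 2022: $4,720 + $3,710 + $101,040 + $27,250 = $136,720 (over)
Sep 2022–Dec 2022: $3,710 + $101,040 + $27,250 + $11,740 = $143,740 (over)
4 windows exceed the threshold.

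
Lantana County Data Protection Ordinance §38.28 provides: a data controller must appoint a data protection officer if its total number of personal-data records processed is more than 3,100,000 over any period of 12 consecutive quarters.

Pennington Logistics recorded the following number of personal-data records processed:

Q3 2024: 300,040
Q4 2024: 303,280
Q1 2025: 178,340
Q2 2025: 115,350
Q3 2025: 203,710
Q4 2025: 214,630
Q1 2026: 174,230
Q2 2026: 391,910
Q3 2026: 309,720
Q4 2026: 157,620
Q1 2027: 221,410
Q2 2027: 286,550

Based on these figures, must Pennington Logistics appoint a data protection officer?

Total number of personal-data records processed: 300,040 + 303,280 + 178,340 + 115,350 + 203,710 + 214,630 + 174,230 + 391,910 + 309,720 + 157,620 + 221,410 + 286,550 = 2,856,790.
2,856,790 ≤ 3,100,000, so the threshold is not exceeded.

No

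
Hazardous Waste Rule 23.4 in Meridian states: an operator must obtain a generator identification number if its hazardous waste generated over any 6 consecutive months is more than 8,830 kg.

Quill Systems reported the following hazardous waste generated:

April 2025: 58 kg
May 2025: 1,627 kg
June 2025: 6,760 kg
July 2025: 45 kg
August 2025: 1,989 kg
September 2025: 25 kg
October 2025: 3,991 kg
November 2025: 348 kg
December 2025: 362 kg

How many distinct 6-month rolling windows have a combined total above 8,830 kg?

3

April 2025–September 2025: 58 kg + 1,627 kg + 6,760 kg + 45 kg + 1,989 kg + 25 kg = 10,504 kg (over)
May 2025–October 2025: 1,627 kg + 6,760 kg + 45 kg + 1,989 kg + 25 kg + 3,991 kg = 14,437 kg (over)
June 2025–November 2025: 6,760 kg + 45 kg + 1,989 kg + 25 kg + 3,991 kg + 348 kg = 13,158 kg (over)
July 2025–December 2025: 45 kg + 1,989 kg + 25 kg + 3,991 kg + 348 kg + 362 kg = 6,760 kg (under)
3 windows exceed the threshold.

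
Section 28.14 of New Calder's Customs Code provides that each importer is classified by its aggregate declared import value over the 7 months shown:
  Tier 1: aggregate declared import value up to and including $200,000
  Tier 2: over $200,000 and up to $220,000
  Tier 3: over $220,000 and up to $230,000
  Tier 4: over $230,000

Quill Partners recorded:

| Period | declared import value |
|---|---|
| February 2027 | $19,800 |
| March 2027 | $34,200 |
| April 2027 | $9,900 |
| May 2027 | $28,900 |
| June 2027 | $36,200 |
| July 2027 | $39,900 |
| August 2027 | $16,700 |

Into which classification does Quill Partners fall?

Aggregate declared import value: $19,800 + $34,200 + $9,900 + $28,900 + $36,200 + $39,900 + $16,700 = $185,600.
$185,600 ≤ $200,000, so Tier 1 applies.

Tier 1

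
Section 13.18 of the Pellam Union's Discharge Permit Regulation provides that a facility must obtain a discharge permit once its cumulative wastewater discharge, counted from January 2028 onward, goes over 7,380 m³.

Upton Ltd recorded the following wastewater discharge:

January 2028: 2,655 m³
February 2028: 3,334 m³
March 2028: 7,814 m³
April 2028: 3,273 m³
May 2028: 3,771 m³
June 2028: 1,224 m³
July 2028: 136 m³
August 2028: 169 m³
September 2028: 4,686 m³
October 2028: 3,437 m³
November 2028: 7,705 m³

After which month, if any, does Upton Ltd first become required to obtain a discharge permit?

March 2028

Through January 2028: 2,655 m³
Through February 2028: 5,989 m³
Through March 2028: 13,803 m³ ← exceeds threshold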